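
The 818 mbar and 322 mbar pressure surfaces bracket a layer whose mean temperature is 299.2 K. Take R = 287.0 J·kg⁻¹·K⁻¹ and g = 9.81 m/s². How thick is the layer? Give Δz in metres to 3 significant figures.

Δz ≈ 8160 m

Hypsometric equation: Δz = (R T̄/g) ln(P₁/P₂).
R T̄/g = 287.0 × 299.2 / 9.81 = 8753.4 m.
ln(818/322) = ln(2.5404) = 0.93232.
Δz = 8753.4 × 0.93232 = 8161.0 m.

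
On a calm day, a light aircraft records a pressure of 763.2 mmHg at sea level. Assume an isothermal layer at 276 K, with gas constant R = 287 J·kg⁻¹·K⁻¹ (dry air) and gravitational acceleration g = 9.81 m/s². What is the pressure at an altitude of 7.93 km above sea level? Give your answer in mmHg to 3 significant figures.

Scale height: H = RT/g = 287 × 276 / 9.81 = 8074.6 m.
Barometric formula: P = P₀ exp(−z/H).
z/H = 7930.0/8074.6 = 0.98209; exp(−0.98209) = 0.37453.
P = 763.2 × 0.37453 = 285.84 mmHg.

P ≈ 286 mmHg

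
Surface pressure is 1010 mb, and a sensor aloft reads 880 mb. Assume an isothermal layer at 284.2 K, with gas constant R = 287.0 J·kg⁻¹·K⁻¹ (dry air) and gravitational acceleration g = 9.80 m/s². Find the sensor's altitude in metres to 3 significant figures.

Scale height: H = RT/g = 287.0 × 284.2 / 9.80 = 8323.0 m.
Invert the barometric formula: z = H ln(P₀/P).
P₀/P = 1010/880 = 1.1477; ln(1.1477) = 0.13776.
z = 8323.0 × 0.13776 = 1146.6 m.

z ≈ 1150 m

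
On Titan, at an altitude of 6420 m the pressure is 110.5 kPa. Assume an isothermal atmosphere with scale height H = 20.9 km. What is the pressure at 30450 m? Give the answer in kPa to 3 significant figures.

P ≈ 35.0 kPa

Between two levels, P₂ = P₁ exp(−Δz/H) with Δz = z₂ − z₁.
Δz = 30450 − 6420.0 = 24030 m; Δz/H = 24030/20900 = 1.1498.
P₂ = 110.5 × exp(−1.1498) = 110.5 × 0.31670 = 34.995 kPa.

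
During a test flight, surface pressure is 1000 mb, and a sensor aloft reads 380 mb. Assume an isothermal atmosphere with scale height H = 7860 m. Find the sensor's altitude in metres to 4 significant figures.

z ≈ 7605 m

Invert the barometric formula: z = H ln(P₀/P).
P₀/P = 1000/380 = 2.6316; ln(2.6316) = 0.96759.
z = 7860.0 × 0.96759 = 7605.3 m.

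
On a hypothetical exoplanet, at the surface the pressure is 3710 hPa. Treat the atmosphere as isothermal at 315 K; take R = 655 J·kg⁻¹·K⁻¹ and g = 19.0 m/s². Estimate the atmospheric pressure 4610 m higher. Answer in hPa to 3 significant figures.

Scale height: H = RT/g = 655 × 315 / 19.0 = 10859 m.
Barometric formula: P = P₀ exp(−z/H).
z/H = 4610.0/10859 = 0.42453; exp(−0.42453) = 0.65408.
P = 3710 × 0.65408 = 2426.6 hPa.

P ≈ 2430 hPa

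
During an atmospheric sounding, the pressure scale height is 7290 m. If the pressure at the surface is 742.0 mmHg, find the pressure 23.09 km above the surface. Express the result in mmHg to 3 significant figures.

Barometric formula: P = P₀ exp(−z/H).
z/H = 23090/7290.0 = 3.1674; exp(−3.1674) = 0.042113.
P = 742.0 × 0.042113 = 31.248 mmHg.

P ≈ 31.2 mmHg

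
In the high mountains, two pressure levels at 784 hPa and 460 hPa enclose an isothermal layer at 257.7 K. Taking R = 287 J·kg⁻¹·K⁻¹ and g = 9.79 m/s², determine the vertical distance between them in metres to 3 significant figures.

Δz ≈ 4030 m

Hypsometric equation: Δz = (R T̄/g) ln(P₁/P₂).
R T̄/g = 287 × 257.7 / 9.79 = 7554.6 m.
ln(784/460) = ln(1.7043) = 0.53315.
Δz = 7554.6 × 0.53315 = 4027.7 m.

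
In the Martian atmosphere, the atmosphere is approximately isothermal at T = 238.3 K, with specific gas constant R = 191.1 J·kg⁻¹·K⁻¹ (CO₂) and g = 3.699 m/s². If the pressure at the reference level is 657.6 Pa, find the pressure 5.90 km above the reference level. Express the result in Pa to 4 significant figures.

P ≈ 407.2 Pa

Scale height: H = RT/g = 191.1 × 238.3 / 3.699 = 12311 m.
Barometric formula: P = P₀ exp(−z/H).
z/H = 5900.0/12311 = 0.47925; exp(−0.47925) = 0.61925.
P = 657.6 × 0.61925 = 407.22 Pa.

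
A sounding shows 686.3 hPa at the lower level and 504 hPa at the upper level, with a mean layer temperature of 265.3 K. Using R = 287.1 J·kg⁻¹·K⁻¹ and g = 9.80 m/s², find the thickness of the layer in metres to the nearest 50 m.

Δz ≈ 2400 m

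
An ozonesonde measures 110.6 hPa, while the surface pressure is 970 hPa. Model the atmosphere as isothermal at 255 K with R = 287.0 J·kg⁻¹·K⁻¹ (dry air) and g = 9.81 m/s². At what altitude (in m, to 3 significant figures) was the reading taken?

z ≈ 16200 m

Scale height: H = RT/g = 287.0 × 255 / 9.81 = 7460.2 m.
Invert the barometric formula: z = H ln(P₀/P).
P₀/P = 970/110.6 = 8.7703; ln(8.7703) = 2.1714.
z = 7460.2 × 2.1714 = 16199 m.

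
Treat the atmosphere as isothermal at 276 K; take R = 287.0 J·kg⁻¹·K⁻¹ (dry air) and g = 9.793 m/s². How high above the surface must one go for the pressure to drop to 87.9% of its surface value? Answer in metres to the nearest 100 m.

z ≈ 1000 m

Scale height: H = RT/g = 287.0 × 276 / 9.793 = 8088.6 m.
Set P/P₀ = exp(−z/H) = 0.879, so z = −H ln(0.879).
−ln(0.879) = 0.12897; z = 8088.6 × 0.12897 = 1043.2 m.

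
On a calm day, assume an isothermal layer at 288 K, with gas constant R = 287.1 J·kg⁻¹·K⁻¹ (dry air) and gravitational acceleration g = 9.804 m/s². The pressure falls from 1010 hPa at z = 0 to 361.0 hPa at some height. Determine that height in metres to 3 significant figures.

z ≈ 8680 m

Scale height: H = RT/g = 287.1 × 288 / 9.804 = 8433.8 m.
Invert the barometric formula: z = H ln(P₀/P).
P₀/P = 1010/361.0 = 2.7978; ln(2.7978) = 1.0288.
z = 8433.8 × 1.0288 = 8676.7 m.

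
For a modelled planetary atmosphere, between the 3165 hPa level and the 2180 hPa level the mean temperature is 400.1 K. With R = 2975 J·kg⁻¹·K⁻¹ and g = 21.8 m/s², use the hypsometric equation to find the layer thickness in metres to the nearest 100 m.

Δz ≈ 20400 m

Hypsometric equation: Δz = (R T̄/g) ln(P₁/P₂).
R T̄/g = 2975 × 400.1 / 21.8 = 54601 m.
ln(3165/2180) = ln(1.4518) = 0.37280.
Δz = 54601 × 0.37280 = 20355 m.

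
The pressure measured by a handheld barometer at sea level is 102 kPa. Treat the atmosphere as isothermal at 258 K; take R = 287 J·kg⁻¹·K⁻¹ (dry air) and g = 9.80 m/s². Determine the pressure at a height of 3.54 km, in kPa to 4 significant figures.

P ≈ 63.84 kPa

Scale height: H = RT/g = 287 × 258 / 9.80 = 7555.7 m.
Barometric formula: P = P₀ exp(−z/H).
z/H = 3540.0/7555.7 = 0.46852; exp(−0.46852) = 0.62593.
P = 102 × 0.62593 = 63.845 kPa.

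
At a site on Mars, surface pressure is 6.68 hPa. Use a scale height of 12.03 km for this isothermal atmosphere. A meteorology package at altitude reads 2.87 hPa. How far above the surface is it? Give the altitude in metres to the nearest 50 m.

Invert the barometric formula: z = H ln(P₀/P).
P₀/P = 6.68/2.87 = 2.3275; ln(2.3275) = 0.84479.
z = 12030 × 0.84479 = 10163 m.

z ≈ 10150 m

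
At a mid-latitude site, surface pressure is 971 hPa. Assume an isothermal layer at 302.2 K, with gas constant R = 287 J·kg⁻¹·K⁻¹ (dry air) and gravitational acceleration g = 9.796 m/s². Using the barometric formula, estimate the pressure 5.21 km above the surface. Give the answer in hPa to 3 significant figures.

Scale height: H = RT/g = 287 × 302.2 / 9.796 = 8853.8 m.
Barometric formula: P = P₀ exp(−z/H).
z/H = 5210.0/8853.8 = 0.58845; exp(−0.58845) = 0.55519.
P = 971 × 0.55519 = 539.09 hPa.

P ≈ 539 hPa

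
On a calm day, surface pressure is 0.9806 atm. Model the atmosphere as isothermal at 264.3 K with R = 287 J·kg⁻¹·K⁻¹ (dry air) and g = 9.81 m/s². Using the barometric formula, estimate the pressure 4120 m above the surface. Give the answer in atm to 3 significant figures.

P ≈ 0.576 atm

Scale height: H = RT/g = 287 × 264.3 / 9.81 = 7732.3 m.
Barometric formula: P = P₀ exp(−z/H).
z/H = 4120.0/7732.3 = 0.53283; exp(−0.53283) = 0.58694.
P = 0.9806 × 0.58694 = 0.57555 atm.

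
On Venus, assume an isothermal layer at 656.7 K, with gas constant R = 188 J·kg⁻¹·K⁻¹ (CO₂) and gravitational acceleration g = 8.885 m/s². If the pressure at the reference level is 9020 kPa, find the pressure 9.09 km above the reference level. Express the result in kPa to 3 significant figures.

Scale height: H = RT/g = 188 × 656.7 / 8.885 = 13895 m.
Barometric formula: P = P₀ exp(−z/H).
z/H = 9090.0/13895 = 0.65419; exp(−0.65419) = 0.51986.
P = 9020 × 0.51986 = 4689.1 kPa.

P ≈ 4690 kPa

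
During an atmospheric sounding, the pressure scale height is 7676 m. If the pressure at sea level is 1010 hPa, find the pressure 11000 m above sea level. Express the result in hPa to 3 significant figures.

Barometric formula: P = P₀ exp(−z/H).
z/H = 11000/7676.0 = 1.4330; exp(−1.4330) = 0.23859.
P = 1010 × 0.23859 = 240.98 hPa.

P ≈ 241 hPa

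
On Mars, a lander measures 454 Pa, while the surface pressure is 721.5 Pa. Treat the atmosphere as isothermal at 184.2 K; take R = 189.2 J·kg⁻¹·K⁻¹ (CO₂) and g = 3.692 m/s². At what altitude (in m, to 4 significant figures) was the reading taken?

z ≈ 4373 m

Scale height: H = RT/g = 189.2 × 184.2 / 3.692 = 9439.5 m.
Invert the barometric formula: z = H ln(P₀/P).
P₀/P = 721.5/454 = 1.5892; ln(1.5892) = 0.46323.
z = 9439.5 × 0.46323 = 4372.7 m.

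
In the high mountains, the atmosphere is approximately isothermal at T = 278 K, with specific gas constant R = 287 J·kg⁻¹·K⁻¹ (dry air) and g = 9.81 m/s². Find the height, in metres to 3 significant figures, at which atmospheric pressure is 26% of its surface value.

z ≈ 11000 m

Scale height: H = RT/g = 287 × 278 / 9.81 = 8133.1 m.
Set P/P₀ = exp(−z/H) = 0.26, so z = −H ln(0.26).
−ln(0.26) = 1.3471; z = 8133.1 × 1.3471 = 10956 m.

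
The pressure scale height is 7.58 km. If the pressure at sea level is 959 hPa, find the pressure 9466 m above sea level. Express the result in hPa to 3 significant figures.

Barometric formula: P = P₀ exp(−z/H).
z/H = 9466.0/7580.0 = 1.2488; exp(−1.2488) = 0.28685.
P = 959 × 0.28685 = 275.09 hPa.

P ≈ 275 hPa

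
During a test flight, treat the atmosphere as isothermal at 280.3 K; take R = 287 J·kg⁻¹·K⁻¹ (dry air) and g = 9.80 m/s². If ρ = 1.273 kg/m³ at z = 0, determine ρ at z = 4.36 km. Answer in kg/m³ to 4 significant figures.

ρ ≈ 0.7484 kg/m³

Scale height: H = RT/g = 287 × 280.3 / 9.80 = 8208.8 m.
In an isothermal atmosphere, density decays like pressure: ρ = ρ₀ exp(−z/H).
z/H = 4360.0/8208.8 = 0.53114; exp(−0.53114) = 0.58793.
ρ = 1.273 × 0.58793 = 0.74843 kg/m³.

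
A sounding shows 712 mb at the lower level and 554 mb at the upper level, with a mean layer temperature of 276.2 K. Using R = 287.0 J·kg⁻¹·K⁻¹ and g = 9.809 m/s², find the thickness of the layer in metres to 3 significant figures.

Hypsometric equation: Δz = (R T̄/g) ln(P₁/P₂).
R T̄/g = 287.0 × 276.2 / 9.809 = 8081.3 m.
ln(712/554) = ln(1.2852) = 0.25091.
Δz = 8081.3 × 0.25091 = 2027.7 m.

Δz ≈ 2030 m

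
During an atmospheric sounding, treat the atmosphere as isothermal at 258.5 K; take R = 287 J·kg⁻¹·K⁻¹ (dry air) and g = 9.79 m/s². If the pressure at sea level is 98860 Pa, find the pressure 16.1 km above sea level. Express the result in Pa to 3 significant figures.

P ≈ 11800 Pa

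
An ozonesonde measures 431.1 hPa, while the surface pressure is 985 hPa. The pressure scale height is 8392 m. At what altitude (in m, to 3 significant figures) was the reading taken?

z ≈ 6930 m

Invert the barometric formula: z = H ln(P₀/P).
P₀/P = 985/431.1 = 2.2849; ln(2.2849) = 0.82632.
z = 8392.0 × 0.82632 = 6934.5 m.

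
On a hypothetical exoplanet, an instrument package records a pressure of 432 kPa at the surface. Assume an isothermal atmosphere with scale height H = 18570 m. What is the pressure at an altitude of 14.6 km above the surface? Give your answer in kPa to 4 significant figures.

P ≈ 196.8 kPa

Barometric formula: P = P₀ exp(−z/H).
z/H = 14600/18570 = 0.78621; exp(−0.78621) = 0.45557.
P = 432 × 0.45557 = 196.81 kPa.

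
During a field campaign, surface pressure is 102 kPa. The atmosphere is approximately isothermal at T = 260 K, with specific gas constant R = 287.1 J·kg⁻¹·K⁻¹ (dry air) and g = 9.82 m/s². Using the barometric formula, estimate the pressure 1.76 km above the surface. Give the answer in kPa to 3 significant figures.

P ≈ 80.9 kPa

Scale height: H = RT/g = 287.1 × 260 / 9.82 = 7601.4 m.
Barometric formula: P = P₀ exp(−z/H).
z/H = 1760.0/7601.4 = 0.23154; exp(−0.23154) = 0.79331.
P = 102 × 0.79331 = 80.918 kPa.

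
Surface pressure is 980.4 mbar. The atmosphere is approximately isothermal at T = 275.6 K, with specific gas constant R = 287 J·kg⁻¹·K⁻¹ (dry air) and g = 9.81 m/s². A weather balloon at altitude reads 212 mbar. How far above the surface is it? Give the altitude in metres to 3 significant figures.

Scale height: H = RT/g = 287 × 275.6 / 9.81 = 8062.9 m.
Invert the barometric formula: z = H ln(P₀/P).
P₀/P = 980.4/212 = 4.6245; ln(4.6245) = 1.5314.
z = 8062.9 × 1.5314 = 12348 m.

z ≈ 12300 m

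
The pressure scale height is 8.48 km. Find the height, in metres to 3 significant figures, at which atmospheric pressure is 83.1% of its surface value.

Set P/P₀ = exp(−z/H) = 0.831, so z = −H ln(0.831).
−ln(0.831) = 0.18513; z = 8480.0 × 0.18513 = 1569.9 m.

z ≈ 1570 m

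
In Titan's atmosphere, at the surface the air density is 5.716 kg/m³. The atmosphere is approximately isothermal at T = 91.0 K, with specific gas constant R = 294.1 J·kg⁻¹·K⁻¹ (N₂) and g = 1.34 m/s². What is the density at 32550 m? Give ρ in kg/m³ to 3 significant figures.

ρ ≈ 1.12 kg/m³

Scale height: H = RT/g = 294.1 × 91.0 / 1.34 = 19972 m.
In an isothermal atmosphere, density decays like pressure: ρ = ρ₀ exp(−z/H).
z/H = 32550/19972 = 1.6298; exp(−1.6298) = 0.19597.
ρ = 5.716 × 0.19597 = 1.1202 kg/m³.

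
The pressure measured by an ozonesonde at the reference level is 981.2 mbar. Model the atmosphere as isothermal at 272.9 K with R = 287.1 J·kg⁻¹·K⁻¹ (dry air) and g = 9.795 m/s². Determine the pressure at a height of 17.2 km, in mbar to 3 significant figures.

Scale height: H = RT/g = 287.1 × 272.9 / 9.795 = 7998.9 m.
Barometric formula: P = P₀ exp(−z/H).
z/H = 17200/7998.9 = 2.1503; exp(−2.1503) = 0.11645.
P = 981.2 × 0.11645 = 114.26 mbar.

P ≈ 114 mbar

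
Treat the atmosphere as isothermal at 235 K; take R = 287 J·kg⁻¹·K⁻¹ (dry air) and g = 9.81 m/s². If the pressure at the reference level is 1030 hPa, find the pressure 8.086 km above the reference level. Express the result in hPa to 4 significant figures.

P ≈ 317.7 hPa

Scale height: H = RT/g = 287 × 235 / 9.81 = 6875.1 m.
Barometric formula: P = P₀ exp(−z/H).
z/H = 8086.0/6875.1 = 1.1761; exp(−1.1761) = 0.30848.
P = 1030 × 0.30848 = 317.73 hPa.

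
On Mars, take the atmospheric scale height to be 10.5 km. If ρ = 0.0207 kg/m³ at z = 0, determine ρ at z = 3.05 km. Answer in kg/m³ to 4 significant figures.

ρ ≈ 0.01548 kg/m³

In an isothermal atmosphere, density decays like pressure: ρ = ρ₀ exp(−z/H).
z/H = 3050.0/10500 = 0.29048; exp(−0.29048) = 0.74790.
ρ = 0.0207 × 0.74790 = 0.015482 kg/m³.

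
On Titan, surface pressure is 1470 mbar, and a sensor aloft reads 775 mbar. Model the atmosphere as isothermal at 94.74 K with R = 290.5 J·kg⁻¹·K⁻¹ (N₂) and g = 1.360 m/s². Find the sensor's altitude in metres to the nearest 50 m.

z ≈ 12950 m

Scale height: H = RT/g = 290.5 × 94.74 / 1.360 = 20237 m.
Invert the barometric formula: z = H ln(P₀/P).
P₀/P = 1470/775 = 1.8968; ln(1.8968) = 0.64017.
z = 20237 × 0.64017 = 12955 m.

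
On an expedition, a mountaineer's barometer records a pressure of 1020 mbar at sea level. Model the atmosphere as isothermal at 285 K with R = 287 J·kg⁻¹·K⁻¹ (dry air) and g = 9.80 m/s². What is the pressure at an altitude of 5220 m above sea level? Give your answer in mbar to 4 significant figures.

Scale height: H = RT/g = 287 × 285 / 9.80 = 8346.4 m.
Barometric formula: P = P₀ exp(−z/H).
z/H = 5220.0/8346.4 = 0.62542; exp(−0.62542) = 0.53504.
P = 1020 × 0.53504 = 545.74 mbar.

P ≈ 545.7 mbar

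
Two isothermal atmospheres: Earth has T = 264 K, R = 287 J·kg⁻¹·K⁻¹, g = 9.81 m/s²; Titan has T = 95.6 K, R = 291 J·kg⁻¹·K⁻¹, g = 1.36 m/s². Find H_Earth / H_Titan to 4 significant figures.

H_Earth/H_Titan ≈ 0.3776

H = RT/g for each body.
H_Earth = 287 × 264 / 9.81 = 7723.5 m.
H_Titan = 291 × 95.6 / 1.36 = 20456 m.
H_Earth/H_Titan = 7723.5/20456 = 0.37757.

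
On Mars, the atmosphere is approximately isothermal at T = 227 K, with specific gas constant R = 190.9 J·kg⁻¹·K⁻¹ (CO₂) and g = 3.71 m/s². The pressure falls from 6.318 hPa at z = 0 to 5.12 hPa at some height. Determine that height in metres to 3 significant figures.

z ≈ 2460 m

Scale height: H = RT/g = 190.9 × 227 / 3.71 = 11680 m.
Invert the barometric formula: z = H ln(P₀/P).
P₀/P = 6.318/5.12 = 1.2340; ln(1.2340) = 0.21026.
z = 11680 × 0.21026 = 2455.8 m.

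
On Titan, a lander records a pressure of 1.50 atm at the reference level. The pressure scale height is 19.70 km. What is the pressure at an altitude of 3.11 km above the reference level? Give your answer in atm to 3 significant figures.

P ≈ 1.28 atm

Barometric formula: P = P₀ exp(−z/H).
z/H = 3110.0/19700 = 0.15787; exp(−0.15787) = 0.85396.
P = 1.50 × 0.85396 = 1.2809 atm.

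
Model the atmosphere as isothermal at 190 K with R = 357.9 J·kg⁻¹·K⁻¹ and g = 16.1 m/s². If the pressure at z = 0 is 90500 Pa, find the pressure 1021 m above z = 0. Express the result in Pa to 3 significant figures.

Scale height: H = RT/g = 357.9 × 190 / 16.1 = 4223.7 m.
Barometric formula: P = P₀ exp(−z/H).
z/H = 1021.0/4223.7 = 0.24173; exp(−0.24173) = 0.78527.
P = 90500 × 0.78527 = 71067 Pa.

P ≈ 71100 Pa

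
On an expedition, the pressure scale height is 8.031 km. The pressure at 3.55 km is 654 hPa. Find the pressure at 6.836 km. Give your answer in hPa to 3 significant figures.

P ≈ 434 hPa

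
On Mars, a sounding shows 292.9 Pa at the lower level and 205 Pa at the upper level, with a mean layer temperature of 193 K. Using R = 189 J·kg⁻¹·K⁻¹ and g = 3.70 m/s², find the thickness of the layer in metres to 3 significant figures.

Δz ≈ 3520 m

Hypsometric equation: Δz = (R T̄/g) ln(P₁/P₂).
R T̄/g = 189 × 193 / 3.70 = 9858.6 m.
ln(292.9/205) = ln(1.4288) = 0.35683.
Δz = 9858.6 × 0.35683 = 3517.8 m.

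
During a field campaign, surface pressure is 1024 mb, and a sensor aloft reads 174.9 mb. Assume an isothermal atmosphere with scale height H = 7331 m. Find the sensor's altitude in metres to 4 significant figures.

Invert the barometric formula: z = H ln(P₀/P).
P₀/P = 1024/174.9 = 5.8548; ln(5.8548) = 1.7673.
z = 7331.0 × 1.7673 = 12956 m.

z ≈ 12960 m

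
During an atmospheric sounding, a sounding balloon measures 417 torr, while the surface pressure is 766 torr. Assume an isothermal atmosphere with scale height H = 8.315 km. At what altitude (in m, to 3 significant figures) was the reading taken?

Invert the barometric formula: z = H ln(P₀/P).
P₀/P = 766/417 = 1.8369; ln(1.8369) = 0.60808.
z = 8315.0 × 0.60808 = 5056.2 m.

z ≈ 5060 m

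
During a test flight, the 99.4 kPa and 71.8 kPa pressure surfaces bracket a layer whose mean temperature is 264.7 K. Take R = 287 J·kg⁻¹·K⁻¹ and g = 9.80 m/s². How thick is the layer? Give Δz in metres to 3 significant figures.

Hypsometric equation: Δz = (R T̄/g) ln(P₁/P₂).
R T̄/g = 287 × 264.7 / 9.80 = 7751.9 m.
ln(99.4/71.8) = ln(1.3844) = 0.32527.
Δz = 7751.9 × 0.32527 = 2521.5 m.

Δz ≈ 2520 m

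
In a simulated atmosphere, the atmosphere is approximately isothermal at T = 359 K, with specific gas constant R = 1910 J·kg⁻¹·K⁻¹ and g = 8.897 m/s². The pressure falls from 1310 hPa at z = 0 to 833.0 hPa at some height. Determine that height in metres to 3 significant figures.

Scale height: H = RT/g = 1910 × 359 / 8.897 = 77070 m.
Invert the barometric formula: z = H ln(P₀/P).
P₀/P = 1310/833.0 = 1.5726; ln(1.5726) = 0.45273.
z = 77070 × 0.45273 = 34892 m.

z ≈ 34900 m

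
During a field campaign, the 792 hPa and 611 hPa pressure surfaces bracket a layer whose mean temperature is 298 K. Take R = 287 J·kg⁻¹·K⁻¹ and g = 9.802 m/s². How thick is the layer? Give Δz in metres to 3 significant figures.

Δz ≈ 2260 m

Hypsometric equation: Δz = (R T̄/g) ln(P₁/P₂).
R T̄/g = 287 × 298 / 9.802 = 8725.4 m.
ln(792/611) = ln(1.2962) = 0.25944.
Δz = 8725.4 × 0.25944 = 2263.7 m.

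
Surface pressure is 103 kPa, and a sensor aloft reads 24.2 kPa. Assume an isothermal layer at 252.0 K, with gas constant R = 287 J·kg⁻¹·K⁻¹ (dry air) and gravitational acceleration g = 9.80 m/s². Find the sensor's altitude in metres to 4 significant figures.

Scale height: H = RT/g = 287 × 252.0 / 9.80 = 7380.0 m.
Invert the barometric formula: z = H ln(P₀/P).
P₀/P = 103/24.2 = 4.2562; ln(4.2562) = 1.4484.
z = 7380.0 × 1.4484 = 10689 m.

z ≈ 10690 m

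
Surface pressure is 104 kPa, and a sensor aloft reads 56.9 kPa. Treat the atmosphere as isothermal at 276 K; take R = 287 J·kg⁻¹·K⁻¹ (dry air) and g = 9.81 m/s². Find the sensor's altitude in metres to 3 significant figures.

z ≈ 4870 m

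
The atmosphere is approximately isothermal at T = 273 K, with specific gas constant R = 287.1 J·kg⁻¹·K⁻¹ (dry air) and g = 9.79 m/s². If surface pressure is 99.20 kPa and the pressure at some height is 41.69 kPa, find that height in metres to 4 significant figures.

z ≈ 6940 m

Scale height: H = RT/g = 287.1 × 273 / 9.79 = 8006.0 m.
Invert the barometric formula: z = H ln(P₀/P).
P₀/P = 99.20/41.69 = 2.3795; ln(2.3795) = 0.86689.
z = 8006.0 × 0.86689 = 6940.3 m.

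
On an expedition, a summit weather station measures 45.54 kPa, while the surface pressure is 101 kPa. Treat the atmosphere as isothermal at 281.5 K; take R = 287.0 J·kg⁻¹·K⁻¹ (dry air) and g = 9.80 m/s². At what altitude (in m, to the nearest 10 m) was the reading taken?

Scale height: H = RT/g = 287.0 × 281.5 / 9.80 = 8243.9 m.
Invert the barometric formula: z = H ln(P₀/P).
P₀/P = 101/45.54 = 2.2178; ln(2.2178) = 0.79652.
z = 8243.9 × 0.79652 = 6566.4 m.

z ≈ 6570 m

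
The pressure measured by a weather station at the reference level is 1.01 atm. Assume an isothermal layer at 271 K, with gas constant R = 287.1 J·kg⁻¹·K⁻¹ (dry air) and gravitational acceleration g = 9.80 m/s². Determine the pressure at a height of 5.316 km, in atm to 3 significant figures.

P ≈ 0.517 atm

Scale height: H = RT/g = 287.1 × 271 / 9.80 = 7939.2 m.
Barometric formula: P = P₀ exp(−z/H).
z/H = 5316.0/7939.2 = 0.66959; exp(−0.66959) = 0.51192.
P = 1.01 × 0.51192 = 0.51704 atm.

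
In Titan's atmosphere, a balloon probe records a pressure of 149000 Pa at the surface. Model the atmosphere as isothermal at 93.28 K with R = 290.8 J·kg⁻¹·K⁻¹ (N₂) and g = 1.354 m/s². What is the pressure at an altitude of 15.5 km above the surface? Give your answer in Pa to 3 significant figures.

P ≈ 68700 Pa

Scale height: H = RT/g = 290.8 × 93.28 / 1.354 = 20034 m.
Barometric formula: P = P₀ exp(−z/H).
z/H = 15500/20034 = 0.77368; exp(−0.77368) = 0.46131.
P = 149000 × 0.46131 = 68735 Pa.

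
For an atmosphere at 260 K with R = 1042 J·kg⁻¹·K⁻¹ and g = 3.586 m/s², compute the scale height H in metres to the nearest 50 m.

H ≈ 75550 m

The scale height of an isothermal atmosphere is H = RT/g.
H = 1042 × 260 / 3.586 = 270920/3.586 = 75549 m.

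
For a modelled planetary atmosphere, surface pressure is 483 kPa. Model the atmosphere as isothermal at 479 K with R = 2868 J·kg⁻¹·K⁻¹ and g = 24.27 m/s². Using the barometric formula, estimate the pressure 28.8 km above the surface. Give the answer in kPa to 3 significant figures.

Scale height: H = RT/g = 2868 × 479 / 24.27 = 56604 m.
Barometric formula: P = P₀ exp(−z/H).
z/H = 28800/56604 = 0.50880; exp(−0.50880) = 0.60122.
P = 483 × 0.60122 = 290.39 kPa.

P ≈ 290 kPa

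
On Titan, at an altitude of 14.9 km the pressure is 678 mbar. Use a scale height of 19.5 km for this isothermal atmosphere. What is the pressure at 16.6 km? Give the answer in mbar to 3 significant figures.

Between two levels, P₂ = P₁ exp(−Δz/H) with Δz = z₂ − z₁.
Δz = 16600 − 14900 = 1700.0 m; Δz/H = 1700.0/19500 = 0.087179.
P₂ = 678 × exp(−0.087179) = 678 × 0.91651 = 621.39 mbar.

P ≈ 621 mbar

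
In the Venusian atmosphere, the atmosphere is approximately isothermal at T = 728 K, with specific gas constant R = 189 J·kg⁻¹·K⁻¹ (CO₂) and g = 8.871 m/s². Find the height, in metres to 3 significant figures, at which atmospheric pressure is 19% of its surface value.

Scale height: H = RT/g = 189 × 728 / 8.871 = 15510 m.
Set P/P₀ = exp(−z/H) = 0.19, so z = −H ln(0.19).
−ln(0.19) = 1.6607; z = 15510 × 1.6607 = 25757 m.

z ≈ 25800 m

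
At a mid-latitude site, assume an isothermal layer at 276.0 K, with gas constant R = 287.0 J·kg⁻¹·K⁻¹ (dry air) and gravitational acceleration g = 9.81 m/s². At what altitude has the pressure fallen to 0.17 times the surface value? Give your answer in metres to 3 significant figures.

Scale height: H = RT/g = 287.0 × 276.0 / 9.81 = 8074.6 m.
Set P/P₀ = exp(−z/H) = 0.17, so z = −H ln(0.17).
−ln(0.17) = 1.7720; z = 8074.6 × 1.7720 = 14308 m.

z ≈ 14300 m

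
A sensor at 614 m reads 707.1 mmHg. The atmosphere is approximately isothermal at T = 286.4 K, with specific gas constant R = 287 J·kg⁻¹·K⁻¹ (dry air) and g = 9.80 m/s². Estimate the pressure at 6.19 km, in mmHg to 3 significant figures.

Scale height: H = RT/g = 287 × 286.4 / 9.80 = 8387.4 m.
Between two levels, P₂ = P₁ exp(−Δz/H) with Δz = z₂ − z₁.
Δz = 6190.0 − 614.00 = 5576.0 m; Δz/H = 5576.0/8387.4 = 0.66481.
P₂ = 707.1 × exp(−0.66481) = 707.1 × 0.51437 = 363.71 mmHg.

P ≈ 364 mmHg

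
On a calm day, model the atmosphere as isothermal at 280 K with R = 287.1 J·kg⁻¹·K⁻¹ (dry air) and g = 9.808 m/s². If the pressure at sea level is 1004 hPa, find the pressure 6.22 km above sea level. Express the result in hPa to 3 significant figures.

P ≈ 470 hPa

Scale height: H = RT/g = 287.1 × 280 / 9.808 = 8196.2 m.
Barometric formula: P = P₀ exp(−z/H).
z/H = 6220.0/8196.2 = 0.75889; exp(−0.75889) = 0.46819.
P = 1004 × 0.46819 = 470.06 hPa.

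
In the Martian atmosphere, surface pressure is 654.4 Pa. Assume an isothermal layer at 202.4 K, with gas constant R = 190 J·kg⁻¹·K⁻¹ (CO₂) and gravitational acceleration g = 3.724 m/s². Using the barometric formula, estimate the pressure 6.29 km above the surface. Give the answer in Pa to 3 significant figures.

P ≈ 356 Pa

Scale height: H = RT/g = 190 × 202.4 / 3.724 = 10327 m.
Barometric formula: P = P₀ exp(−z/H).
z/H = 6290.0/10327 = 0.60908; exp(−0.60908) = 0.54385.
P = 654.4 × 0.54385 = 355.90 Pa.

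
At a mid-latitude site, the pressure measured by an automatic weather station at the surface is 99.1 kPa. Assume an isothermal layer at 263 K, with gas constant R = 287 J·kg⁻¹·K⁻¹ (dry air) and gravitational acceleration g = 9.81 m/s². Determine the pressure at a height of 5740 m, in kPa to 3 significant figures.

P ≈ 47.0 kPa

Scale height: H = RT/g = 287 × 263 / 9.81 = 7694.3 m.
Barometric formula: P = P₀ exp(−z/H).
z/H = 5740.0/7694.3 = 0.74601; exp(−0.74601) = 0.47426.
P = 99.1 × 0.47426 = 46.999 kPa.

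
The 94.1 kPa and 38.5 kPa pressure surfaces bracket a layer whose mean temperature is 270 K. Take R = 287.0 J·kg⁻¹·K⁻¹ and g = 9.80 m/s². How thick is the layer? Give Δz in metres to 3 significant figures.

Δz ≈ 7070 m

Hypsometric equation: Δz = (R T̄/g) ln(P₁/P₂).
R T̄/g = 287.0 × 270 / 9.80 = 7907.1 m.
ln(94.1/38.5) = ln(2.4442) = 0.89372.
Δz = 7907.1 × 0.89372 = 7066.7 m.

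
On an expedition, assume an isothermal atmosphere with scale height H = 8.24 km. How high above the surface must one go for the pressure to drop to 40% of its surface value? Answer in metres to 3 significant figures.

Set P/P₀ = exp(−z/H) = 0.4, so z = −H ln(0.4).
−ln(0.4) = 0.91629; z = 8240.0 × 0.91629 = 7550.2 m.

z ≈ 7550 m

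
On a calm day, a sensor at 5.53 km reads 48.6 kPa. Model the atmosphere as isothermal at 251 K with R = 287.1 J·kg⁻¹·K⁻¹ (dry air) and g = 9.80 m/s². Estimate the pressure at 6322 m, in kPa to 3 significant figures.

P ≈ 43.6 kPa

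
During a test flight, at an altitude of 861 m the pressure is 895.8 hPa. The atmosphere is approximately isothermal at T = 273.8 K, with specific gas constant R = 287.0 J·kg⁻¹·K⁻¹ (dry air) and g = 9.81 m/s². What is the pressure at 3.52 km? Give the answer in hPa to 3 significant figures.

Scale height: H = RT/g = 287.0 × 273.8 / 9.81 = 8010.3 m.
Between two levels, P₂ = P₁ exp(−Δz/H) with Δz = z₂ − z₁.
Δz = 3520.0 − 861.00 = 2659.0 m; Δz/H = 2659.0/8010.3 = 0.33195.
P₂ = 895.8 × exp(−0.33195) = 895.8 × 0.71752 = 642.75 hPa.

P ≈ 643 hPa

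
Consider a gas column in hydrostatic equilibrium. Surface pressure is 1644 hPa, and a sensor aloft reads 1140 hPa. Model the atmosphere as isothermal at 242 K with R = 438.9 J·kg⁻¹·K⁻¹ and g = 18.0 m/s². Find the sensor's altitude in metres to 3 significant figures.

z ≈ 2160 m

Scale height: H = RT/g = 438.9 × 242 / 18.0 = 5900.8 m.
Invert the barometric formula: z = H ln(P₀/P).
P₀/P = 1644/1140 = 1.4421; ln(1.4421) = 0.36610.
z = 5900.8 × 0.36610 = 2160.3 m.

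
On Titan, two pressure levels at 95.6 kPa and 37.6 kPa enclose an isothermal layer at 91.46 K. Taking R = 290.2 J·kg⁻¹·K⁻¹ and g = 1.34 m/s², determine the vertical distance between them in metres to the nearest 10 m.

Δz ≈ 18480 m

Hypsometric equation: Δz = (R T̄/g) ln(P₁/P₂).
R T̄/g = 290.2 × 91.46 / 1.34 = 19807 m.
ln(95.6/37.6) = ln(2.5426) = 0.93319.
Δz = 19807 × 0.93319 = 18484 m.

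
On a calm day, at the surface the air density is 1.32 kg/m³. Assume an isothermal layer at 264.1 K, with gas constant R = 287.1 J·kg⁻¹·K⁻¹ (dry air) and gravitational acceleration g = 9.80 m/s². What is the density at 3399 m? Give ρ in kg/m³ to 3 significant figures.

Scale height: H = RT/g = 287.1 × 264.1 / 9.80 = 7737.1 m.
In an isothermal atmosphere, density decays like pressure: ρ = ρ₀ exp(−z/H).
z/H = 3399.0/7737.1 = 0.43931; exp(−0.43931) = 0.64448.
ρ = 1.32 × 0.64448 = 0.85071 kg/m³.

ρ ≈ 0.851 kg/m³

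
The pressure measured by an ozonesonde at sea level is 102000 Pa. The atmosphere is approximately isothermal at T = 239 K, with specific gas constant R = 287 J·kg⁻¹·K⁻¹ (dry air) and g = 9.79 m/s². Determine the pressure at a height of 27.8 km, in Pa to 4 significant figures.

Scale height: H = RT/g = 287 × 239 / 9.79 = 7006.4 m.
Barometric formula: P = P₀ exp(−z/H).
z/H = 27800/7006.4 = 3.9678; exp(−3.9678) = 0.018915.
P = 102000 × 0.018915 = 1929.3 Pa.

P ≈ 1929 Pa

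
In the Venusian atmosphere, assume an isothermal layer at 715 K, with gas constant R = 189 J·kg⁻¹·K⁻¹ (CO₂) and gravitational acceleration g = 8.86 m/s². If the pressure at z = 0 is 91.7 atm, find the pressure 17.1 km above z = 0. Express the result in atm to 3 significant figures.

P ≈ 29.9 atm

Scale height: H = RT/g = 189 × 715 / 8.86 = 15252 m.
Barometric formula: P = P₀ exp(−z/H).
z/H = 17100/15252 = 1.1212; exp(−1.1212) = 0.32589.
P = 91.7 × 0.32589 = 29.884 atm.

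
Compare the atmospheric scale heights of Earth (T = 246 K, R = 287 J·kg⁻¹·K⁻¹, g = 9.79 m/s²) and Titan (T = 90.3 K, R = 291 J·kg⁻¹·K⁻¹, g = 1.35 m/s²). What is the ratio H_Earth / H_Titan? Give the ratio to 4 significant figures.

H_Earth/H_Titan ≈ 0.3705

H = RT/g for each body.
H_Earth = 287 × 246 / 9.79 = 7211.6 m.
H_Titan = 291 × 90.3 / 1.35 = 19465 m.
H_Earth/H_Titan = 7211.6/19465 = 0.37049.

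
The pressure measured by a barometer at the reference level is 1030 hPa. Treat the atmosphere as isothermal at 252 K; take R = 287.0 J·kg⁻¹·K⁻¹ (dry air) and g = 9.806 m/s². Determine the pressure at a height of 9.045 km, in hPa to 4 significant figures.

P ≈ 302.2 hPa

Scale height: H = RT/g = 287.0 × 252 / 9.806 = 7375.5 m.
Barometric formula: P = P₀ exp(−z/H).
z/H = 9045.0/7375.5 = 1.2264; exp(−1.2264) = 0.29335.
P = 1030 × 0.29335 = 302.15 hPa.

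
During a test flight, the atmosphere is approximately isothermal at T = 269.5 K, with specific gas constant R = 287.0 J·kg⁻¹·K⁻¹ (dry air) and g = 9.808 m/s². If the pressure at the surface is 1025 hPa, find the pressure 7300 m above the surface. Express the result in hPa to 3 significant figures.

P ≈ 406 hPa

Scale height: H = RT/g = 287.0 × 269.5 / 9.808 = 7886.1 m.
Barometric formula: P = P₀ exp(−z/H).
z/H = 7300.0/7886.1 = 0.92568; exp(−0.92568) = 0.39626.
P = 1025 × 0.39626 = 406.17 hPa.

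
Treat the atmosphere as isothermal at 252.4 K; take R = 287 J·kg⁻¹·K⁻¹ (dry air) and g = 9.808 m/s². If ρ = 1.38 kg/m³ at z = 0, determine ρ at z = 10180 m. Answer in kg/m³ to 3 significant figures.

Scale height: H = RT/g = 287 × 252.4 / 9.808 = 7385.7 m.
In an isothermal atmosphere, density decays like pressure: ρ = ρ₀ exp(−z/H).
z/H = 10180/7385.7 = 1.3783; exp(−1.3783) = 0.25201.
ρ = 1.38 × 0.25201 = 0.34777 kg/m³.

ρ ≈ 0.348 kg/m³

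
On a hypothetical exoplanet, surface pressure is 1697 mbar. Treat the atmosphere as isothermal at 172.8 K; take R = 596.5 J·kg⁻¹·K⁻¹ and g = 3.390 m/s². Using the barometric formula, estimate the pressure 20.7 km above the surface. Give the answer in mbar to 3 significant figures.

Scale height: H = RT/g = 596.5 × 172.8 / 3.390 = 30406 m.
Barometric formula: P = P₀ exp(−z/H).
z/H = 20700/30406 = 0.68079; exp(−0.68079) = 0.50622.
P = 1697 × 0.50622 = 859.06 mbar.

P ≈ 859 mbar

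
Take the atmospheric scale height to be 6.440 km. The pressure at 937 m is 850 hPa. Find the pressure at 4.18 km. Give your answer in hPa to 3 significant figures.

P ≈ 514 hPa

Between two levels, P₂ = P₁ exp(−Δz/H) with Δz = z₂ − z₁.
Δz = 4180.0 − 937.00 = 3243.0 m; Δz/H = 3243.0/6440.0 = 0.50357.
P₂ = 850 × exp(−0.50357) = 850 × 0.60437 = 513.71 hPa.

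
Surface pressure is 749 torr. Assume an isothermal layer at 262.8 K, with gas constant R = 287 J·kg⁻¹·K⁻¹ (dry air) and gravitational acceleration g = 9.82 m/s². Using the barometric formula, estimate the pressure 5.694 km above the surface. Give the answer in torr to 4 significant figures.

P ≈ 356.9 torr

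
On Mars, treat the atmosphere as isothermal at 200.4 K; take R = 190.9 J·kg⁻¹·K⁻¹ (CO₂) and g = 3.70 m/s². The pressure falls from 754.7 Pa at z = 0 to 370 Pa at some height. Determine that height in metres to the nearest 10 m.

z ≈ 7370 m

Scale height: H = RT/g = 190.9 × 200.4 / 3.70 = 10340 m.
Invert the barometric formula: z = H ln(P₀/P).
P₀/P = 754.7/370 = 2.0397; ln(2.0397) = 0.71280.
z = 10340 × 0.71280 = 7370.4 m.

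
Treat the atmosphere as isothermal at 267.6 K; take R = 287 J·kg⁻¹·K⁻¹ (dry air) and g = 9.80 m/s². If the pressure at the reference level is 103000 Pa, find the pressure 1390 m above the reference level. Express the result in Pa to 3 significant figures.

Scale height: H = RT/g = 287 × 267.6 / 9.80 = 7836.9 m.
Barometric formula: P = P₀ exp(−z/H).
z/H = 1390.0/7836.9 = 0.17737; exp(−0.17737) = 0.83747.
P = 103000 × 0.83747 = 86259 Pa.

P ≈ 86300 Pa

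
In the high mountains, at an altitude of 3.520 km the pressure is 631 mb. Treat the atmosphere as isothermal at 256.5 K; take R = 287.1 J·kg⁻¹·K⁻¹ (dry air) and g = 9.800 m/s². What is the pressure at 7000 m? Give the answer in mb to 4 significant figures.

P ≈ 397.1 mb

Scale height: H = RT/g = 287.1 × 256.5 / 9.800 = 7514.4 m.
Between two levels, P₂ = P₁ exp(−Δz/H) with Δz = z₂ − z₁.
Δz = 7000.0 − 3520.0 = 3480.0 m; Δz/H = 3480.0/7514.4 = 0.46311.
P₂ = 631 × exp(−0.46311) = 631 × 0.62932 = 397.10 mb.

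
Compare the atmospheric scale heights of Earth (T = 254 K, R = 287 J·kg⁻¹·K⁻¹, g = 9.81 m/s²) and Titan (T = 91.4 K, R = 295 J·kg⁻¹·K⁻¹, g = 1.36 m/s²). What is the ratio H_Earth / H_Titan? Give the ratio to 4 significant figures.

H = RT/g for each body.
H_Earth = 287 × 254 / 9.81 = 7431.0 m.
H_Titan = 295 × 91.4 / 1.36 = 19826 m.
H_Earth/H_Titan = 7431.0/19826 = 0.37481.

H_Earth/H_Titan ≈ 0.3748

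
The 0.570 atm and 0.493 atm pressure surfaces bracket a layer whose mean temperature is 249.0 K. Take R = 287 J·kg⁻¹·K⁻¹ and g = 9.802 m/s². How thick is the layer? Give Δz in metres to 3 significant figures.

Hypsometric equation: Δz = (R T̄/g) ln(P₁/P₂).
R T̄/g = 287 × 249.0 / 9.802 = 7290.7 m.
ln(0.570/0.493) = ln(1.1562) = 0.14514.
Δz = 7290.7 × 0.14514 = 1058.2 m.

Δz ≈ 1060 m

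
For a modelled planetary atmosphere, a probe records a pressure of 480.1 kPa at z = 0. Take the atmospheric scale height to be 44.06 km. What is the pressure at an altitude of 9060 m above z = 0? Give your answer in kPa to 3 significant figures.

P ≈ 391 kPa

Barometric formula: P = P₀ exp(−z/H).
z/H = 9060.0/44060 = 0.20563; exp(−0.20563) = 0.81413.
P = 480.1 × 0.81413 = 390.86 kPa.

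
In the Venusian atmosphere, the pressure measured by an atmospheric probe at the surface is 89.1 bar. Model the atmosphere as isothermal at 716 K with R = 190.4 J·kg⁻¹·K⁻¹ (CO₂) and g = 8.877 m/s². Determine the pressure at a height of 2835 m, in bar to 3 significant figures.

P ≈ 74.1 bar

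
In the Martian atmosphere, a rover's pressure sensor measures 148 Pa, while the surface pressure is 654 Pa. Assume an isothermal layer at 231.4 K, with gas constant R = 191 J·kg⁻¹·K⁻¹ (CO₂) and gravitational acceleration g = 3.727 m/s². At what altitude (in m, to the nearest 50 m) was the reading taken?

Scale height: H = RT/g = 191 × 231.4 / 3.727 = 11859 m.
Invert the barometric formula: z = H ln(P₀/P).
P₀/P = 654/148 = 4.4189; ln(4.4189) = 1.4859.
z = 11859 × 1.4859 = 17621 m.

z ≈ 17600 m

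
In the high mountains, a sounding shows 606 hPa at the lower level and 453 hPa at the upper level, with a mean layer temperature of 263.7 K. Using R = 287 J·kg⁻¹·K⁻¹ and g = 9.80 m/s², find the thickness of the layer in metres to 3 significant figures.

Δz ≈ 2250 m

Hypsometric equation: Δz = (R T̄/g) ln(P₁/P₂).
R T̄/g = 287 × 263.7 / 9.80 = 7722.6 m.
ln(606/453) = ln(1.3377) = 0.29095.
Δz = 7722.6 × 0.29095 = 2246.9 m.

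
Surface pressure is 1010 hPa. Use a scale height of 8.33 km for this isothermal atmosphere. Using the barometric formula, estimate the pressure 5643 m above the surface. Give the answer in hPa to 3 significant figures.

P ≈ 513 hPa

Barometric formula: P = P₀ exp(−z/H).
z/H = 5643.0/8330.0 = 0.67743; exp(−0.67743) = 0.50792.
P = 1010 × 0.50792 = 513.00 hPa.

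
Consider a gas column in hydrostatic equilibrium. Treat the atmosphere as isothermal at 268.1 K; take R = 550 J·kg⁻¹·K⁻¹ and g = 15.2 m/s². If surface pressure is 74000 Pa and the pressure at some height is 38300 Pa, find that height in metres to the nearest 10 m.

z ≈ 6390 m

Scale height: H = RT/g = 550 × 268.1 / 15.2 = 9701.0 m.
Invert the barometric formula: z = H ln(P₀/P).
P₀/P = 74000/38300 = 1.9321; ln(1.9321) = 0.65861.
z = 9701.0 × 0.65861 = 6389.2 m.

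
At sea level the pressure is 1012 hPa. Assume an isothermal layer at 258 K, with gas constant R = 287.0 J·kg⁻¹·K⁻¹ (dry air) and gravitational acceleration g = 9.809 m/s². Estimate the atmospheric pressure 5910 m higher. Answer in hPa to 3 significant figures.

Scale height: H = RT/g = 287.0 × 258 / 9.809 = 7548.8 m.
Barometric formula: P = P₀ exp(−z/H).
z/H = 5910.0/7548.8 = 0.78291; exp(−0.78291) = 0.45707.
P = 1012 × 0.45707 = 462.55 hPa.

P ≈ 463 hPa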